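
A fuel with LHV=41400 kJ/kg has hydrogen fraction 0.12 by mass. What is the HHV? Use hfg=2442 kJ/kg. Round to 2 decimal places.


HHV = LHV + hfg * 9 * H
Water addition = 2442 * 9 * 0.12 = 2637.360 kJ/kg
HHV = 41400 + 2637.360 = 44037.36 kJ/kg


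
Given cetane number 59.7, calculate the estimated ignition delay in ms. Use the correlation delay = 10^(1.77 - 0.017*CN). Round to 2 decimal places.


delay = 10^(1.77 - 0.017*CN)
Exponent = 1.77 - 0.017*59.7 = 0.7551
delay = 10^0.7551 = 5.69 ms


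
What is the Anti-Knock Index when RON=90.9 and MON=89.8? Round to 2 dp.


AKI = (RON + MON) / 2
AKI = (90.9 + 89.8) / 2
AKI = 180.7 / 2 = 90.35


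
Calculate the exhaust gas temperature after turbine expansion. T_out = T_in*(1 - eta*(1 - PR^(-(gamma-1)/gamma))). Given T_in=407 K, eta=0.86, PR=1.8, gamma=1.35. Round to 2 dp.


T_out = T_in * (1 - eta * (1 - PR^(-(gamma-1)/gamma)))
Exponent = -(1.35-1)/1.35 = -0.25925926
PR^exp = 1.8^(-0.25925926) = 0.85865408
Factor = 1 - 0.86*(1 - 0.85865408) = 0.87844251
T_out = 407 * 0.87844251 = 357.53 K


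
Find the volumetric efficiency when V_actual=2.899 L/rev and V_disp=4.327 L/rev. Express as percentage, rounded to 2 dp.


eta_v = (V_actual / V_disp) * 100
Ratio = 2.899 / 4.327 = 0.6700
eta_v = 0.6700 * 100 = 67.00%


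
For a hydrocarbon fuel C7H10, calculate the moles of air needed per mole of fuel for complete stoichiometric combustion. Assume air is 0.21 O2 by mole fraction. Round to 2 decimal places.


Balanced combustion: C7H10 + 9.5 O2 -> 7 CO2 + 5 H2O
O2 needed = C + H/4 = 7 + 10/4 = 9.50 moles
Air moles = O2 / 0.21 = 9.50 / 0.21 = 45.24 moles air


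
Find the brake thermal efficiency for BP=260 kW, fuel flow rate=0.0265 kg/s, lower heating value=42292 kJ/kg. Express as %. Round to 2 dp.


eta_BTE = (BP / (mf * LHV)) * 100
Denominator = 0.0265 * 42292 = 1120.7380 kW
eta_BTE = (260 / 1120.7380) * 100 = 23.20%


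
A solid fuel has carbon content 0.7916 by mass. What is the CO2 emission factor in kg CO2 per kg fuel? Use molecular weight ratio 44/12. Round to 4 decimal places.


EF = C_frac * (M_CO2 / M_C)
EF = 0.7916 * (44/12)
EF = 0.7916 * 3.666667 = 2.9025 kg_CO2/kg_fuel


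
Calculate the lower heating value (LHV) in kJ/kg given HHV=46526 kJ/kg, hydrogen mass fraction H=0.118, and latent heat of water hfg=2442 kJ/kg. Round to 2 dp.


LHV = HHV - hfg * 9 * H
Water correction = 2442 * 9 * 0.118 = 2593.404 kJ/kg
LHV = 46526 - 2593.404 = 43932.60 kJ/kg


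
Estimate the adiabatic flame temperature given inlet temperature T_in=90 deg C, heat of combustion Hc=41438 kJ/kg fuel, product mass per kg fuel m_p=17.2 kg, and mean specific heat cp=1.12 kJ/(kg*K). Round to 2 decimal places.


T_ad = T_in + Hc / (m_p * cp)
Denominator = 17.2 * 1.12 = 19.2640
Temperature rise = 41438 / 19.2640 = 2151.06 K
T_ad = 90 + 2151.06 = 2241.06 deg C


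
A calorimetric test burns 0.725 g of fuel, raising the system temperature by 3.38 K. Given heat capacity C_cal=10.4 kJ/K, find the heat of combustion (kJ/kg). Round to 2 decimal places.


Hc = C_cal * delta_T / m_fuel
Q_released = 10.4 * 3.38 = 35.1520 kJ
m_fuel = 0.725 g = 0.725/1000 kg = 0.000725 kg
Hc = 35.1520 / 0.000725 = 48485.52 kJ/kg


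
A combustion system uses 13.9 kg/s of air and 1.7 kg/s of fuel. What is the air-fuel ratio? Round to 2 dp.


AFR = m_air / m_fuel
AFR = 13.9 / 1.7 = 8.18


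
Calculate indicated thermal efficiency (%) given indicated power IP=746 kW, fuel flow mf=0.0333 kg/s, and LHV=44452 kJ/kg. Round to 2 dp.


eta_ith = (IP / (mf * LHV)) * 100
Denominator = 0.0333 * 44452 = 1480.2516 kW
eta_ith = (746 / 1480.2516) * 100 = 50.40%


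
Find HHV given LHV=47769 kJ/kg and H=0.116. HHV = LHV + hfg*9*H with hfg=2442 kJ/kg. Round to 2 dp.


HHV = LHV + hfg * 9 * H
Water addition = 2442 * 9 * 0.116 = 2549.448 kJ/kg
HHV = 47769 + 2549.448 = 50318.45 kJ/kg


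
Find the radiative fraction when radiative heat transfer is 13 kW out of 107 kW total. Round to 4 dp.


f_rad = Q_rad / Q_total
f_rad = 13 / 107 = 0.1215


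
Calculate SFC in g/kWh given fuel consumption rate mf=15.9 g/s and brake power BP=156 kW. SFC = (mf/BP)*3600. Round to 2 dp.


SFC = (mf / BP) * 3600
Rate = 15.9 / 156 = 0.101923 g/(s*kW)
SFC = 0.101923 * 3600 = 366.92 g/kWh


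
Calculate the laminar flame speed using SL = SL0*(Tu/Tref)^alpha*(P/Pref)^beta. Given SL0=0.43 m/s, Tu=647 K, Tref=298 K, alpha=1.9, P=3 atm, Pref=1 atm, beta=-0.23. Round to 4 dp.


SL = SL0 * (Tu/Tref)^alpha * (P/Pref)^beta
T ratio = 647/298 = 2.17114094
(T ratio)^alpha = 2.17114094^1.9 = 4.362217
(P/Pref)^beta = 3^(-0.23) = 0.776716
SL = 0.43 * 4.362217 * 0.776716 = 1.4569 m/s


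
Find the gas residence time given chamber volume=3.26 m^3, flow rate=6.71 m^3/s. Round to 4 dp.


tau = V / Q_flow
tau = 3.26 / 6.71 = 0.4858 s


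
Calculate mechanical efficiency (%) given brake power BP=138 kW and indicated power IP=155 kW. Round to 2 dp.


eta_mech = (BP / IP) * 100
Ratio = 138 / 155 = 0.8903
eta_mech = 0.8903 * 100 = 89.03%


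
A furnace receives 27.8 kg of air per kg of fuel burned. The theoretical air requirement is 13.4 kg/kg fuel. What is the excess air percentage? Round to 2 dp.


Excess air = actual - stoichiometric = 27.8 - 13.4 = 14.40 kg/kg fuel
Excess air % = (excess / stoich) * 100 = (14.40 / 13.4) * 100 = 107.46%


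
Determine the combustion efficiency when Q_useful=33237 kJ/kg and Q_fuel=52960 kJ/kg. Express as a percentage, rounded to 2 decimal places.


Efficiency = (Q_useful / Q_fuel) * 100
Efficiency = (33237 / 52960) * 100
Efficiency = 0.6276 * 100 = 62.76%


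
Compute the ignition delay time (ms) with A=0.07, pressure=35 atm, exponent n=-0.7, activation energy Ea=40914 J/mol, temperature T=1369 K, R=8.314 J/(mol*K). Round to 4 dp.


tau = A * P^n * exp(Ea/(R*T))
P^n = 35^(-0.7) = 0.08301420
Ea/(R*T) = 40914/(8.314*1369) = 3.594665
exp(Ea/(R*T)) = 36.403518
tau = 0.07 * 0.08301420 * 36.403518 = 0.2115 ms


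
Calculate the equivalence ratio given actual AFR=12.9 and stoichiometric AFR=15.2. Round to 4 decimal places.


phi = AFR_stoich / AFR_actual
phi = 15.2 / 12.9 = 1.1783


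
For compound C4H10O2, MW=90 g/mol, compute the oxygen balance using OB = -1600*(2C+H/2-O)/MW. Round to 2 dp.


OB = -1600 * (2C + H/2 - O) / MW
Inner = 2*4 + 10/2 - 2 = 11.00
OB = -1600 * 11.00 / 90 = -195.56%


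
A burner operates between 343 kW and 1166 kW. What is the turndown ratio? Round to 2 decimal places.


TDR = Q_max / Q_min
TDR = 1166 / 343 = 3.40


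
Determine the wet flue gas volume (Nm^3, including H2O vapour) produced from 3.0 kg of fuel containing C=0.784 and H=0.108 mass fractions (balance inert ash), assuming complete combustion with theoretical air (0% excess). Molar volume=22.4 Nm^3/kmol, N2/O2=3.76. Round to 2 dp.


Per kg fuel: CO2 = (C/12 kmol)*22.4 = (0.784/12)*22.4 = 1.46347 Nm^3
Per kg fuel: H2O = (H/2 kmol)*22.4 = (0.108/2)*22.4 = 1.20960 Nm^3
O2 needed per kg fuel = C/12 + H/4 = 0.784/12 + 0.108/4 = 0.09233333 kmol
Per kg fuel: N2 = O2*3.76*22.4 = 0.09233333*3.76*22.4 = 7.77668 Nm^3
Total per kg = 1.46347 + 1.20960 + 7.77668 = 10.44975 Nm^3
Total = 10.44975 * 3.0 = 31.35 Nm^3


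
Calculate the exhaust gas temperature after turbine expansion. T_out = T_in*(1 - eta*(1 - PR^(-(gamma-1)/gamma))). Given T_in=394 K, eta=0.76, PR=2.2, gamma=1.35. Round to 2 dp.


T_out = T_in * (1 - eta * (1 - PR^(-(gamma-1)/gamma)))
Exponent = -(1.35-1)/1.35 = -0.25925926
PR^exp = 2.2^(-0.25925926) = 0.81512413
Factor = 1 - 0.76*(1 - 0.81512413) = 0.85949434
T_out = 394 * 0.85949434 = 338.64 K


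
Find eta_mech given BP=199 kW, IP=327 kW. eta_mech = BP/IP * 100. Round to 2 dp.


eta_mech = (BP / IP) * 100
Ratio = 199 / 327 = 0.6086
eta_mech = 0.6086 * 100 = 60.86%


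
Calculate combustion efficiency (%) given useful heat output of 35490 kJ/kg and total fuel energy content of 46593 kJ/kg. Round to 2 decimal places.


Efficiency = (Q_useful / Q_fuel) * 100
Efficiency = (35490 / 46593) * 100
Efficiency = 0.7617 * 100 = 76.17%


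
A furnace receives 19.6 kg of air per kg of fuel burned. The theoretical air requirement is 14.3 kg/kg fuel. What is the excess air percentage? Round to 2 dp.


Excess air = actual - stoichiometric = 19.6 - 14.3 = 5.30 kg/kg fuel
Excess air % = (excess / stoich) * 100 = (5.30 / 14.3) * 100 = 37.06%


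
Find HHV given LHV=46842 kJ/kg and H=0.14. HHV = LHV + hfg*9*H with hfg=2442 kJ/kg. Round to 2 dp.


HHV = LHV + hfg * 9 * H
Water addition = 2442 * 9 * 0.14 = 3076.920 kJ/kg
HHV = 46842 + 3076.920 = 49918.92 kJ/kg


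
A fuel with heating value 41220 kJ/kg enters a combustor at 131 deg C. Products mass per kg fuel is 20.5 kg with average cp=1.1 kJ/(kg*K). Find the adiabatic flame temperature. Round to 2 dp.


T_ad = T_in + Hc / (m_p * cp)
Denominator = 20.5 * 1.1 = 22.5500
Temperature rise = 41220 / 22.5500 = 1827.94 K
T_ad = 131 + 1827.94 = 1958.94 deg C


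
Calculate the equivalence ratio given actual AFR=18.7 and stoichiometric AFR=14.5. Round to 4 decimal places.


phi = AFR_stoich / AFR_actual
phi = 14.5 / 18.7 = 0.7754


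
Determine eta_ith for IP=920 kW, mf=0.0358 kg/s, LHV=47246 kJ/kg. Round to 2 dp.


eta_ith = (IP / (mf * LHV)) * 100
Denominator = 0.0358 * 47246 = 1691.4068 kW
eta_ith = (920 / 1691.4068) * 100 = 54.39%


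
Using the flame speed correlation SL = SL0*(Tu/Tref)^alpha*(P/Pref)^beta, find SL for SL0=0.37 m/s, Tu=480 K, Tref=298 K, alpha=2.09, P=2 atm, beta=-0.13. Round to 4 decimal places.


SL = SL0 * (Tu/Tref)^alpha * (P/Pref)^beta
T ratio = 480/298 = 1.61073826
(T ratio)^alpha = 1.61073826^2.09 = 2.708209
(P/Pref)^beta = 2^(-0.13) = 0.913831
SL = 0.37 * 2.708209 * 0.913831 = 0.9157 m/s


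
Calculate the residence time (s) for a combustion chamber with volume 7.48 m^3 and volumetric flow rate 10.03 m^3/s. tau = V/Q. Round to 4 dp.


tau = V / Q_flow
tau = 7.48 / 10.03 = 0.7458 s


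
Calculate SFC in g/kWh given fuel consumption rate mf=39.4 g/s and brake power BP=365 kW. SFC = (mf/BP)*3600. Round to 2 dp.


SFC = (mf / BP) * 3600
Rate = 39.4 / 365 = 0.107945 g/(s*kW)
SFC = 0.107945 * 3600 = 388.60 g/kWh


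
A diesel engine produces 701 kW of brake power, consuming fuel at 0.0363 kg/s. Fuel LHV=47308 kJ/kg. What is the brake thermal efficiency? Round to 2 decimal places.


eta_BTE = (BP / (mf * LHV)) * 100
Denominator = 0.0363 * 47308 = 1717.2804 kW
eta_BTE = (701 / 1717.2804) * 100 = 40.82%


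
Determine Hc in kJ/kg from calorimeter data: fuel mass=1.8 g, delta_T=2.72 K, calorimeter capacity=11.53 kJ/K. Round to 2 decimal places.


Hc = C_cal * delta_T / m_fuel
Q_released = 11.53 * 2.72 = 31.3616 kJ
m_fuel = 1.8 g = 1.8/1000 kg = 0.001800 kg
Hc = 31.3616 / 0.001800 = 17423.11 kJ/kg


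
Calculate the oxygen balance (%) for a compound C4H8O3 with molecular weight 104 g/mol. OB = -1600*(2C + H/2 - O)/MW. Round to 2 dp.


OB = -1600 * (2C + H/2 - O) / MW
Inner = 2*4 + 8/2 - 3 = 9.00
OB = -1600 * 9.00 / 104 = -138.46%


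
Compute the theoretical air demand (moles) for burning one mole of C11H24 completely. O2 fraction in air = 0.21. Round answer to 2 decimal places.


Balanced combustion: C11H24 + 17 O2 -> 11 CO2 + 12 H2O
O2 needed = C + H/4 = 11 + 24/4 = 17.00 moles
Air moles = O2 / 0.21 = 17.00 / 0.21 = 80.95 moles air


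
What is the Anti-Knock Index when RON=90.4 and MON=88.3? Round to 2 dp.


AKI = (RON + MON) / 2
AKI = (90.4 + 88.3) / 2
AKI = 178.7 / 2 = 89.35


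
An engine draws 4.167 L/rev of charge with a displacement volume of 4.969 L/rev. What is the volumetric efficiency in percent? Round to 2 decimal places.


eta_v = (V_actual / V_disp) * 100
Ratio = 4.167 / 4.969 = 0.8386
eta_v = 0.8386 * 100 = 83.86%


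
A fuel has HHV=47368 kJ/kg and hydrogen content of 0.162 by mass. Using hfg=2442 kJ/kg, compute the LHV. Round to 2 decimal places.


LHV = HHV - hfg * 9 * H
Water correction = 2442 * 9 * 0.162 = 3560.436 kJ/kg
LHV = 47368 - 3560.436 = 43807.56 kJ/kg


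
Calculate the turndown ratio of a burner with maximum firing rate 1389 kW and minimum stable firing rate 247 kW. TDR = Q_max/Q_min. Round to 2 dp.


TDR = Q_max / Q_min
TDR = 1389 / 247 = 5.62


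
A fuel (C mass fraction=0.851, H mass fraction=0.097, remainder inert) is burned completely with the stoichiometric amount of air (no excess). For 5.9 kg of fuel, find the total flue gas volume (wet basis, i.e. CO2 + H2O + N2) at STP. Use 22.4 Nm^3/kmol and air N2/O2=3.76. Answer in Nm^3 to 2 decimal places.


Per kg fuel: CO2 = (C/12 kmol)*22.4 = (0.851/12)*22.4 = 1.58853 Nm^3
Per kg fuel: H2O = (H/2 kmol)*22.4 = (0.097/2)*22.4 = 1.08640 Nm^3
O2 needed per kg fuel = C/12 + H/4 = 0.851/12 + 0.097/4 = 0.09516667 kmol
Per kg fuel: N2 = O2*3.76*22.4 = 0.09516667*3.76*22.4 = 8.01532 Nm^3
Total per kg = 1.58853 + 1.08640 + 8.01532 = 10.69025 Nm^3
Total = 10.69025 * 5.9 = 63.07 Nm^3


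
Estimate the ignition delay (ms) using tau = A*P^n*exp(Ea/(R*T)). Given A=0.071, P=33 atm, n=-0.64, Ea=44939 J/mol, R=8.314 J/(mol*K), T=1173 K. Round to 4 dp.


tau = A * P^n * exp(Ea/(R*T))
P^n = 33^(-0.64) = 0.10669672
Ea/(R*T) = 44939/(8.314*1173) = 4.608031
exp(Ea/(R*T)) = 100.286469
tau = 0.071 * 0.10669672 * 100.286469 = 0.7597 ms


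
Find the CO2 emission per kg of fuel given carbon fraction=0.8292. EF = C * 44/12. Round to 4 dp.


EF = C_frac * (M_CO2 / M_C)
EF = 0.8292 * (44/12)
EF = 0.8292 * 3.666667 = 3.0404 kg_CO2/kg_fuel


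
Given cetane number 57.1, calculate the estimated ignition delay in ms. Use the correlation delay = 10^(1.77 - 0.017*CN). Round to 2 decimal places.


delay = 10^(1.77 - 0.017*CN)
Exponent = 1.77 - 0.017*57.1 = 0.7993
delay = 10^0.7993 = 6.30 ms


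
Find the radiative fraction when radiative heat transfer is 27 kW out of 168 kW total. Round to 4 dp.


f_rad = Q_rad / Q_total
f_rad = 27 / 168 = 0.1607


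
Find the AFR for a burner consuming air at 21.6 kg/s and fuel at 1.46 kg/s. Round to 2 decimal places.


AFR = m_air / m_fuel
AFR = 21.6 / 1.46 = 14.79


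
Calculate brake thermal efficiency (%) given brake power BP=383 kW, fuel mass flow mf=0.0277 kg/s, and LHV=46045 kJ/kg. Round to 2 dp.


eta_BTE = (BP / (mf * LHV)) * 100
Denominator = 0.0277 * 46045 = 1275.4465 kW
eta_BTE = (383 / 1275.4465) * 100 = 30.03%


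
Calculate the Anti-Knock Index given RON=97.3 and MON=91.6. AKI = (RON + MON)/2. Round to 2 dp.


AKI = (RON + MON) / 2
AKI = (97.3 + 91.6) / 2
AKI = 188.9 / 2 = 94.45


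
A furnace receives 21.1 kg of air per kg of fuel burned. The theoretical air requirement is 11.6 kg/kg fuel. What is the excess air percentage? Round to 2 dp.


Excess air = actual - stoichiometric = 21.1 - 11.6 = 9.50 kg/kg fuel
Excess air % = (excess / stoich) * 100 = (9.50 / 11.6) * 100 = 81.90%


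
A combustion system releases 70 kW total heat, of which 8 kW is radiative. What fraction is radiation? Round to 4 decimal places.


f_rad = Q_rad / Q_total
f_rad = 8 / 70 = 0.1143


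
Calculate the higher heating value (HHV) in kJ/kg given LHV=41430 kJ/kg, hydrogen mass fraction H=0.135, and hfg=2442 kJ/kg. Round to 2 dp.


HHV = LHV + hfg * 9 * H
Water addition = 2442 * 9 * 0.135 = 2967.030 kJ/kg
HHV = 41430 + 2967.030 = 44397.03 kJ/kg


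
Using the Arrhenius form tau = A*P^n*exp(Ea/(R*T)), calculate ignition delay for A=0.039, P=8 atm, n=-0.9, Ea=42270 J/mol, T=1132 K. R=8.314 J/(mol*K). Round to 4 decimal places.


tau = A * P^n * exp(Ea/(R*T))
P^n = 8^(-0.9) = 0.15389305
Ea/(R*T) = 42270/(8.314*1132) = 4.491339
exp(Ea/(R*T)) = 89.240827
tau = 0.039 * 0.15389305 * 89.240827 = 0.5356 ms


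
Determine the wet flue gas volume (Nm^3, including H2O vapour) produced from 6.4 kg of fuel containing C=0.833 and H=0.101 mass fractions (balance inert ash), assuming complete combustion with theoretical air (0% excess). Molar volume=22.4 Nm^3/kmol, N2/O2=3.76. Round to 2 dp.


Per kg fuel: CO2 = (C/12 kmol)*22.4 = (0.833/12)*22.4 = 1.55493 Nm^3
Per kg fuel: H2O = (H/2 kmol)*22.4 = (0.101/2)*22.4 = 1.13120 Nm^3
O2 needed per kg fuel = C/12 + H/4 = 0.833/12 + 0.101/4 = 0.09466667 kmol
Per kg fuel: N2 = O2*3.76*22.4 = 0.09466667*3.76*22.4 = 7.97321 Nm^3
Total per kg = 1.55493 + 1.13120 + 7.97321 = 10.65934 Nm^3
Total = 10.65934 * 6.4 = 68.22 Nm^3


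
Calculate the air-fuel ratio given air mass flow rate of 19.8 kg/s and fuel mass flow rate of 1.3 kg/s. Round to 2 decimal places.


AFR = m_air / m_fuel
AFR = 19.8 / 1.3 = 15.23


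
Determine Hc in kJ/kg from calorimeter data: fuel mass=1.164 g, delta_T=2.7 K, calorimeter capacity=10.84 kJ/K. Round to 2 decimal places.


Hc = C_cal * delta_T / m_fuel
Q_released = 10.84 * 2.7 = 29.2680 kJ
m_fuel = 1.164 g = 1.164/1000 kg = 0.001164 kg
Hc = 29.2680 / 0.001164 = 25144.33 kJ/kg


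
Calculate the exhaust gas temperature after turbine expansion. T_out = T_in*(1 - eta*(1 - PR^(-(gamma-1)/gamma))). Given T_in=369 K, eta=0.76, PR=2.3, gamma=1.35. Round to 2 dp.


T_out = T_in * (1 - eta * (1 - PR^(-(gamma-1)/gamma)))
Exponent = -(1.35-1)/1.35 = -0.25925926
PR^exp = 2.3^(-0.25925926) = 0.80578413
Factor = 1 - 0.76*(1 - 0.80578413) = 0.85239594
T_out = 369 * 0.85239594 = 314.53 K


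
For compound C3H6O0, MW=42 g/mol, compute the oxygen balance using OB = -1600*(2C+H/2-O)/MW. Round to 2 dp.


OB = -1600 * (2C + H/2 - O) / MW
Inner = 2*3 + 6/2 - 0 = 9.00
OB = -1600 * 9.00 / 42 = -342.86%


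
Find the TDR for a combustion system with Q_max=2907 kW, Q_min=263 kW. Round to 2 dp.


TDR = Q_max / Q_min
TDR = 2907 / 263 = 11.05


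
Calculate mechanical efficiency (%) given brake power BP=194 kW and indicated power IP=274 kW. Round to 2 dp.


eta_mech = (BP / IP) * 100
Ratio = 194 / 274 = 0.7080
eta_mech = 0.7080 * 100 = 70.80%


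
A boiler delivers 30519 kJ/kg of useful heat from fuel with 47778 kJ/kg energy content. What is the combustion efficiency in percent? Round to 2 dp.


Efficiency = (Q_useful / Q_fuel) * 100
Efficiency = (30519 / 47778) * 100
Efficiency = 0.6388 * 100 = 63.88%


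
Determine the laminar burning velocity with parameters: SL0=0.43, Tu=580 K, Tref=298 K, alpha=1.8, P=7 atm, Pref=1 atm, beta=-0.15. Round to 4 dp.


SL = SL0 * (Tu/Tref)^alpha * (P/Pref)^beta
T ratio = 580/298 = 1.94630872
(T ratio)^alpha = 1.94630872^1.8 = 3.315745
(P/Pref)^beta = 7^(-0.15) = 0.746853
SL = 0.43 * 3.315745 * 0.746853 = 1.0648 m/s


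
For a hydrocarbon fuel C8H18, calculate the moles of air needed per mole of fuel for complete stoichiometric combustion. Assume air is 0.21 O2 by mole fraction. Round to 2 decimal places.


Balanced combustion: C8H18 + 12.5 O2 -> 8 CO2 + 9 H2O
O2 needed = C + H/4 = 8 + 18/4 = 12.50 moles
Air moles = O2 / 0.21 = 12.50 / 0.21 = 59.52 moles air


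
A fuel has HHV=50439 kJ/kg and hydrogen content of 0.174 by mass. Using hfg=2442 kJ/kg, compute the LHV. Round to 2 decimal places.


LHV = HHV - hfg * 9 * H
Water correction = 2442 * 9 * 0.174 = 3824.172 kJ/kg
LHV = 50439 - 3824.172 = 46614.83 kJ/kg


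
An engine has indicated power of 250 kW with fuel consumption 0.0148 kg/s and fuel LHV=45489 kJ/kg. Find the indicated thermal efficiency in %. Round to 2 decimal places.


eta_ith = (IP / (mf * LHV)) * 100
Denominator = 0.0148 * 45489 = 673.2372 kW
eta_ith = (250 / 673.2372) * 100 = 37.13%


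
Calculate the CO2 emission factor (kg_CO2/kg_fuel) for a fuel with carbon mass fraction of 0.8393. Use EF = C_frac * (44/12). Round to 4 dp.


EF = C_frac * (M_CO2 / M_C)
EF = 0.8393 * (44/12)
EF = 0.8393 * 3.666667 = 3.0774 kg_CO2/kg_fuel


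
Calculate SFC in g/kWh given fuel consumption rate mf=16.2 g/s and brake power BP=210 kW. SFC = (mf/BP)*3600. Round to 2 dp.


SFC = (mf / BP) * 3600
Rate = 16.2 / 210 = 0.077143 g/(s*kW)
SFC = 0.077143 * 3600 = 277.71 g/kWh


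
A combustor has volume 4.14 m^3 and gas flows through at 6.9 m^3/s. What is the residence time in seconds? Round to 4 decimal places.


tau = V / Q_flow
tau = 4.14 / 6.9 = 0.6000 s


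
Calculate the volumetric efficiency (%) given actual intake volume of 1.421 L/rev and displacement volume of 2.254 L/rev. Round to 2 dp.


eta_v = (V_actual / V_disp) * 100
Ratio = 1.421 / 2.254 = 0.6304
eta_v = 0.6304 * 100 = 63.04%


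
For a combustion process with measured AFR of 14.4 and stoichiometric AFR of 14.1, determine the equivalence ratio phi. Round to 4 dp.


phi = AFR_stoich / AFR_actual
phi = 14.1 / 14.4 = 0.9792


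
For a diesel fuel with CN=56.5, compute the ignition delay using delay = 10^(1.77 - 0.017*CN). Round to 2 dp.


delay = 10^(1.77 - 0.017*CN)
Exponent = 1.77 - 0.017*56.5 = 0.8095
delay = 10^0.8095 = 6.45 ms


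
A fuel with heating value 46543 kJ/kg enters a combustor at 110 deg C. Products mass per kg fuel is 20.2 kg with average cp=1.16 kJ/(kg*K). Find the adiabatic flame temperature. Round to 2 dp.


T_ad = T_in + Hc / (m_p * cp)
Denominator = 20.2 * 1.16 = 23.4320
Temperature rise = 46543 / 23.4320 = 1986.30 K
T_ad = 110 + 1986.30 = 2096.30 deg C


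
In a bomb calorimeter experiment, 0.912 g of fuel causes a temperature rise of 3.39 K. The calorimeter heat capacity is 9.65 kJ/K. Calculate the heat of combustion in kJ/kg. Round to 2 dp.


Hc = C_cal * delta_T / m_fuel
Q_released = 9.65 * 3.39 = 32.7135 kJ
m_fuel = 0.912 g = 0.912/1000 kg = 0.000912 kg
Hc = 32.7135 / 0.000912 = 35870.07 kJ/kg


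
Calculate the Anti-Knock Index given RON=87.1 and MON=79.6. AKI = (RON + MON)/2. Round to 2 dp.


AKI = (RON + MON) / 2
AKI = (87.1 + 79.6) / 2
AKI = 166.7 / 2 = 83.35


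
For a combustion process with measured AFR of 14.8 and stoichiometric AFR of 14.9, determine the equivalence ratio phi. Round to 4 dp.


phi = AFR_stoich / AFR_actual
phi = 14.9 / 14.8 = 1.0068


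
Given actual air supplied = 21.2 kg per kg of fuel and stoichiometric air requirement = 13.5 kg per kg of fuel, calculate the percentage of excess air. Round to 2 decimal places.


Excess air = actual - stoichiometric = 21.2 - 13.5 = 7.70 kg/kg fuel
Excess air % = (excess / stoich) * 100 = (7.70 / 13.5) * 100 = 57.04%


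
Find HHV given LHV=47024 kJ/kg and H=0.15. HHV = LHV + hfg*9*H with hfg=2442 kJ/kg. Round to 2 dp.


HHV = LHV + hfg * 9 * H
Water addition = 2442 * 9 * 0.15 = 3296.700 kJ/kg
HHV = 47024 + 3296.700 = 50320.70 kJ/kg


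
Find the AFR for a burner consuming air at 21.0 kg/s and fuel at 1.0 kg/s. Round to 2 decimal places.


AFR = m_air / m_fuel
AFR = 21.0 / 1.0 = 21.00


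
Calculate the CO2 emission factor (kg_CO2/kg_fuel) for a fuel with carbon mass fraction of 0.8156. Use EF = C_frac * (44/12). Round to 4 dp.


EF = C_frac * (M_CO2 / M_C)
EF = 0.8156 * (44/12)
EF = 0.8156 * 3.666667 = 2.9905 kg_CO2/kg_fuel


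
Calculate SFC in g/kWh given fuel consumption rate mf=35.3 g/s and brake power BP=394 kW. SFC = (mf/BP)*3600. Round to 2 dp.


SFC = (mf / BP) * 3600
Rate = 35.3 / 394 = 0.089594 g/(s*kW)
SFC = 0.089594 * 3600 = 322.54 g/kWh


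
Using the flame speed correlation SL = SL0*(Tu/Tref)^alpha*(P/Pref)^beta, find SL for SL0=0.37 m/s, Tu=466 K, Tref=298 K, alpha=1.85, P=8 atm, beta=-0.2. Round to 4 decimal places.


SL = SL0 * (Tu/Tref)^alpha * (P/Pref)^beta
T ratio = 466/298 = 1.56375839
(T ratio)^alpha = 1.56375839^1.85 = 2.286725
(P/Pref)^beta = 8^(-0.2) = 0.659754
SL = 0.37 * 2.286725 * 0.659754 = 0.5582 m/s


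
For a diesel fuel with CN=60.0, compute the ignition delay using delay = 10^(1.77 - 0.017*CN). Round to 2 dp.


delay = 10^(1.77 - 0.017*CN)
Exponent = 1.77 - 0.017*60.0 = 0.7500
delay = 10^0.7500 = 5.62 ms


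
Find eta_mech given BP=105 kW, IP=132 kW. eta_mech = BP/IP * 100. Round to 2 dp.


eta_mech = (BP / IP) * 100
Ratio = 105 / 132 = 0.7955
eta_mech = 0.7955 * 100 = 79.55%


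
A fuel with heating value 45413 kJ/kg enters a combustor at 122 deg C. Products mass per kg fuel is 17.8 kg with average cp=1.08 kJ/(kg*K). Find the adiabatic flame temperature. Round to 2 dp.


T_ad = T_in + Hc / (m_p * cp)
Denominator = 17.8 * 1.08 = 19.2240
Temperature rise = 45413 / 19.2240 = 2362.31 K
T_ad = 122 + 2362.31 = 2484.31 deg C


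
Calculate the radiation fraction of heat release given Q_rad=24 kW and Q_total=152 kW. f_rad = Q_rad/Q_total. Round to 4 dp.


f_rad = Q_rad / Q_total
f_rad = 24 / 152 = 0.1579


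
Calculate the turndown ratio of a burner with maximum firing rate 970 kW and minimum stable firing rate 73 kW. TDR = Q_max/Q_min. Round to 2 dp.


TDR = Q_max / Q_min
TDR = 970 / 73 = 13.29


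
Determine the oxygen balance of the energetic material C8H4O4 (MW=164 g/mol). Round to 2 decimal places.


OB = -1600 * (2C + H/2 - O) / MW
Inner = 2*8 + 4/2 - 4 = 14.00
OB = -1600 * 14.00 / 164 = -136.59%


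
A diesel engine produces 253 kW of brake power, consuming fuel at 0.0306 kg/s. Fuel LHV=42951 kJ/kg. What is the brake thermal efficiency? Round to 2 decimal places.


eta_BTE = (BP / (mf * LHV)) * 100
Denominator = 0.0306 * 42951 = 1314.3006 kW
eta_BTE = (253 / 1314.3006) * 100 = 19.25%


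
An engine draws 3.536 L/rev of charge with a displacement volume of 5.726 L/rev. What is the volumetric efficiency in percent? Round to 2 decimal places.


eta_v = (V_actual / V_disp) * 100
Ratio = 3.536 / 5.726 = 0.6175
eta_v = 0.6175 * 100 = 61.75%


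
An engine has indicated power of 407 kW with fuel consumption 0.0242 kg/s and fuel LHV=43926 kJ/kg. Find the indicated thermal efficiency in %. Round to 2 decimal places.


eta_ith = (IP / (mf * LHV)) * 100
Denominator = 0.0242 * 43926 = 1063.0092 kW
eta_ith = (407 / 1063.0092) * 100 = 38.29%


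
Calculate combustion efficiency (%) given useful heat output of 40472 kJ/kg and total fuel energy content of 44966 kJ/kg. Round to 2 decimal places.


Efficiency = (Q_useful / Q_fuel) * 100
Efficiency = (40472 / 44966) * 100
Efficiency = 0.9001 * 100 = 90.01%


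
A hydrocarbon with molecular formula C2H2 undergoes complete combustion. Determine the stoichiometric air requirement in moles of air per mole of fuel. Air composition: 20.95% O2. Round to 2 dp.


Balanced combustion: C2H2 + 2.5 O2 -> 2 CO2 + 1 H2O
O2 needed = C + H/4 = 2 + 2/4 = 2.50 moles
Air moles = O2 / 0.2095 = 2.50 / 0.2095 = 11.93 moles air


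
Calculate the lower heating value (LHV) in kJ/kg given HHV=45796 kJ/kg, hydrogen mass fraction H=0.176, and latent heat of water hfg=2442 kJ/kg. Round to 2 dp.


LHV = HHV - hfg * 9 * H
Water correction = 2442 * 9 * 0.176 = 3868.128 kJ/kg
LHV = 45796 - 3868.128 = 41927.87 kJ/kg


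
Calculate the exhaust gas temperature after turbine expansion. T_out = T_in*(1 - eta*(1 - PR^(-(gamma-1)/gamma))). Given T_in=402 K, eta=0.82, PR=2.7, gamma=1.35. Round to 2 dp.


T_out = T_in * (1 - eta * (1 - PR^(-(gamma-1)/gamma)))
Exponent = -(1.35-1)/1.35 = -0.25925926
PR^exp = 2.7^(-0.25925926) = 0.77297411
Factor = 1 - 0.82*(1 - 0.77297411) = 0.81383877
T_out = 402 * 0.81383877 = 327.16 K


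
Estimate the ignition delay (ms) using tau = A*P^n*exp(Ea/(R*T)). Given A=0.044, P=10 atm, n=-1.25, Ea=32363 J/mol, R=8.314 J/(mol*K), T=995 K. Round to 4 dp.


tau = A * P^n * exp(Ea/(R*T))
P^n = 10^(-1.25) = 0.05623413
Ea/(R*T) = 32363/(8.314*995) = 3.912152
exp(Ea/(R*T)) = 50.006429
tau = 0.044 * 0.05623413 * 50.006429 = 0.1237 ms


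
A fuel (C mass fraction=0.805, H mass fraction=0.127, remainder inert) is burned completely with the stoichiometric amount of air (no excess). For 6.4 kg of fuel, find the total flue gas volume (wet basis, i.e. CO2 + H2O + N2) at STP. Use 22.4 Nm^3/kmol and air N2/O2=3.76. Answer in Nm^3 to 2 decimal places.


Per kg fuel: CO2 = (C/12 kmol)*22.4 = (0.805/12)*22.4 = 1.50267 Nm^3
Per kg fuel: H2O = (H/2 kmol)*22.4 = (0.127/2)*22.4 = 1.42240 Nm^3
O2 needed per kg fuel = C/12 + H/4 = 0.805/12 + 0.127/4 = 0.09883333 kmol
Per kg fuel: N2 = O2*3.76*22.4 = 0.09883333*3.76*22.4 = 8.32414 Nm^3
Total per kg = 1.50267 + 1.42240 + 8.32414 = 11.24921 Nm^3
Total = 11.24921 * 6.4 = 71.99 Nm^3


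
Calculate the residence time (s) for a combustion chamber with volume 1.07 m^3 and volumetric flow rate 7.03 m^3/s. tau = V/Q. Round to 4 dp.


tau = V / Q_flow
tau = 1.07 / 7.03 = 0.1522 s


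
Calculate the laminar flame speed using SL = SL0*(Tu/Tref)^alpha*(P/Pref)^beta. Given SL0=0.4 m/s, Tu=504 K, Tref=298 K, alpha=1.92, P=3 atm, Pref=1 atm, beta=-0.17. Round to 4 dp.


SL = SL0 * (Tu/Tref)^alpha * (P/Pref)^beta
T ratio = 504/298 = 1.69127517
(T ratio)^alpha = 1.69127517^1.92 = 2.742656
(P/Pref)^beta = 3^(-0.17) = 0.829639
SL = 0.4 * 2.742656 * 0.829639 = 0.9102 m/s


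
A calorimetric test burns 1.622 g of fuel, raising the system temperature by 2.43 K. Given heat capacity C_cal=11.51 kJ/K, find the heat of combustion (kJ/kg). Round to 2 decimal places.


Hc = C_cal * delta_T / m_fuel
Q_released = 11.51 * 2.43 = 27.9693 kJ
m_fuel = 1.622 g = 1.622/1000 kg = 0.001622 kg
Hc = 27.9693 / 0.001622 = 17243.71 kJ/kg


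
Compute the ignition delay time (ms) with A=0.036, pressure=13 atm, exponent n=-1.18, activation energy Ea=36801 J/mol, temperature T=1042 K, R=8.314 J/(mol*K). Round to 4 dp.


tau = A * P^n * exp(Ea/(R*T))
P^n = 13^(-1.18) = 0.04847824
Ea/(R*T) = 36801/(8.314*1042) = 4.247974
exp(Ea/(R*T)) = 69.963544
tau = 0.036 * 0.04847824 * 69.963544 = 0.1221 ms


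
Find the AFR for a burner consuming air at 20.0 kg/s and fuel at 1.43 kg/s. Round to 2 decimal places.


AFR = m_air / m_fuel
AFR = 20.0 / 1.43 = 13.99


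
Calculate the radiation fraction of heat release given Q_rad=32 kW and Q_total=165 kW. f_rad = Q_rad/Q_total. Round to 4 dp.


f_rad = Q_rad / Q_total
f_rad = 32 / 165 = 0.1939


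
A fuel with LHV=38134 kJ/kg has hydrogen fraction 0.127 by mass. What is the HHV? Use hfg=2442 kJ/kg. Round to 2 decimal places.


HHV = LHV + hfg * 9 * H
Water addition = 2442 * 9 * 0.127 = 2791.206 kJ/kg
HHV = 38134 + 2791.206 = 40925.21 kJ/kg


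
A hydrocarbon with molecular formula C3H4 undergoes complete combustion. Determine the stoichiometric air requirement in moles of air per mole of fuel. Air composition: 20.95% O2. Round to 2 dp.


Balanced combustion: C3H4 + 4 O2 -> 3 CO2 + 2 H2O
O2 needed = C + H/4 = 3 + 4/4 = 4.00 moles
Air moles = O2 / 0.2095 = 4.00 / 0.2095 = 19.09 moles air


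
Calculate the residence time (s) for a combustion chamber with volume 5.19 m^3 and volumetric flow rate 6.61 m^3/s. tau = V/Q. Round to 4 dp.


tau = V / Q_flow
tau = 5.19 / 6.61 = 0.7852 s


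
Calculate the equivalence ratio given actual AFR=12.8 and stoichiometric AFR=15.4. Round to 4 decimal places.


phi = AFR_stoich / AFR_actual
phi = 15.4 / 12.8 = 1.2031


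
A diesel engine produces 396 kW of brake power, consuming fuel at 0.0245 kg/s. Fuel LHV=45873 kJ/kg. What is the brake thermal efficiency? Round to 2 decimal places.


eta_BTE = (BP / (mf * LHV)) * 100
Denominator = 0.0245 * 45873 = 1123.8885 kW
eta_BTE = (396 / 1123.8885) * 100 = 35.23%


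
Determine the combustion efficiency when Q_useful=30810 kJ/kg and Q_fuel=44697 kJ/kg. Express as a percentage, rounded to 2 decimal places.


Efficiency = (Q_useful / Q_fuel) * 100
Efficiency = (30810 / 44697) * 100
Efficiency = 0.6893 * 100 = 68.93%


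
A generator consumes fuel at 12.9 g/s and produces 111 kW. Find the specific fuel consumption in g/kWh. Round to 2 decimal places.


SFC = (mf / BP) * 3600
Rate = 12.9 / 111 = 0.116216 g/(s*kW)
SFC = 0.116216 * 3600 = 418.38 g/kWh


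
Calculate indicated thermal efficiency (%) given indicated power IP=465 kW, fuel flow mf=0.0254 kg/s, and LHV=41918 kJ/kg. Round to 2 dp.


eta_ith = (IP / (mf * LHV)) * 100
Denominator = 0.0254 * 41918 = 1064.7172 kW
eta_ith = (465 / 1064.7172) * 100 = 43.67%


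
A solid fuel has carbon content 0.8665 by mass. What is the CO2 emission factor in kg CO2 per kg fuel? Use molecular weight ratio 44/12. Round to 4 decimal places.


EF = C_frac * (M_CO2 / M_C)
EF = 0.8665 * (44/12)
EF = 0.8665 * 3.666667 = 3.1772 kg_CO2/kg_fuel


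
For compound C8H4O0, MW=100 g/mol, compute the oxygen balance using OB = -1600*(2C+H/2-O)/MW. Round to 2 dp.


OB = -1600 * (2C + H/2 - O) / MW
Inner = 2*8 + 4/2 - 0 = 18.00
OB = -1600 * 18.00 / 100 = -288.00%


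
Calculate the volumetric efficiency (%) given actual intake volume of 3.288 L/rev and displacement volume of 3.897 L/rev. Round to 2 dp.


eta_v = (V_actual / V_disp) * 100
Ratio = 3.288 / 3.897 = 0.8437
eta_v = 0.8437 * 100 = 84.37%


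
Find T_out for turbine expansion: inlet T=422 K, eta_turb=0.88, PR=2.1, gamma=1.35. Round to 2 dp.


T_out = T_in * (1 - eta * (1 - PR^(-(gamma-1)/gamma)))
Exponent = -(1.35-1)/1.35 = -0.25925926
PR^exp = 2.1^(-0.25925926) = 0.82501466
Factor = 1 - 0.88*(1 - 0.82501466) = 0.84601290
T_out = 422 * 0.84601290 = 357.02 K


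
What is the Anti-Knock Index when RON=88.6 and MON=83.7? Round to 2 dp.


AKI = (RON + MON) / 2
AKI = (88.6 + 83.7) / 2
AKI = 172.3 / 2 = 86.15


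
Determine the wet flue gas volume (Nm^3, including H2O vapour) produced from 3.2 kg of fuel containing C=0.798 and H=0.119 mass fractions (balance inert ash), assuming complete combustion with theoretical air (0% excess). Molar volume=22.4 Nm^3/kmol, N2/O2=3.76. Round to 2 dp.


Per kg fuel: CO2 = (C/12 kmol)*22.4 = (0.798/12)*22.4 = 1.48960 Nm^3
Per kg fuel: H2O = (H/2 kmol)*22.4 = (0.119/2)*22.4 = 1.33280 Nm^3
O2 needed per kg fuel = C/12 + H/4 = 0.798/12 + 0.119/4 = 0.09625000 kmol
Per kg fuel: N2 = O2*3.76*22.4 = 0.09625000*3.76*22.4 = 8.10656 Nm^3
Total per kg = 1.48960 + 1.33280 + 8.10656 = 10.92896 Nm^3
Total = 10.92896 * 3.2 = 34.97 Nm^3


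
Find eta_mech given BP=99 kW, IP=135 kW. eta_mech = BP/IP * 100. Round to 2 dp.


eta_mech = (BP / IP) * 100
Ratio = 99 / 135 = 0.7333
eta_mech = 0.7333 * 100 = 73.33%


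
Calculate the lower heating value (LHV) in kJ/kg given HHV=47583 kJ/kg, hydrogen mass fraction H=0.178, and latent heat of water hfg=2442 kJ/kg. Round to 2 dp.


LHV = HHV - hfg * 9 * H
Water correction = 2442 * 9 * 0.178 = 3912.084 kJ/kg
LHV = 47583 - 3912.084 = 43670.92 kJ/kg


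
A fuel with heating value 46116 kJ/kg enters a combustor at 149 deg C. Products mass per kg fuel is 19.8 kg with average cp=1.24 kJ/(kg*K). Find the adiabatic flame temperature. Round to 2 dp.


T_ad = T_in + Hc / (m_p * cp)
Denominator = 19.8 * 1.24 = 24.5520
Temperature rise = 46116 / 24.5520 = 1878.30 K
T_ad = 149 + 1878.30 = 2027.30 deg C


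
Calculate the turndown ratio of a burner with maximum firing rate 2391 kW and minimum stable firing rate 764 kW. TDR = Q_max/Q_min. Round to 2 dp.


TDR = Q_max / Q_min
TDR = 2391 / 764 = 3.13


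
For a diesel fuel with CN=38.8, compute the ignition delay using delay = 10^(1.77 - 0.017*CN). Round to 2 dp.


delay = 10^(1.77 - 0.017*CN)
Exponent = 1.77 - 0.017*38.8 = 1.1104
delay = 10^1.1104 = 12.89 ms


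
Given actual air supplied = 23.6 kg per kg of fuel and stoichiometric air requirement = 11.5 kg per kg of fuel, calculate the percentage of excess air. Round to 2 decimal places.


Excess air = actual - stoichiometric = 23.6 - 11.5 = 12.10 kg/kg fuel
Excess air % = (excess / stoich) * 100 = (12.10 / 11.5) * 100 = 105.22%


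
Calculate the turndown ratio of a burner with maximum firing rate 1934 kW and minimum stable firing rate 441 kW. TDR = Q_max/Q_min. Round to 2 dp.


TDR = Q_max / Q_min
TDR = 1934 / 441 = 4.39


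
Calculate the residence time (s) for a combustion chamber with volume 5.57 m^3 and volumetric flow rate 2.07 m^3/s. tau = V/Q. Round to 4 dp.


tau = V / Q_flow
tau = 5.57 / 2.07 = 2.6908 s


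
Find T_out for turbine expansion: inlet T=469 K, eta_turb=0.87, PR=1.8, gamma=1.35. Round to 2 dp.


T_out = T_in * (1 - eta * (1 - PR^(-(gamma-1)/gamma)))
Exponent = -(1.35-1)/1.35 = -0.25925926
PR^exp = 1.8^(-0.25925926) = 0.85865408
Factor = 1 - 0.87*(1 - 0.85865408) = 0.87702905
T_out = 469 * 0.87702905 = 411.33 K


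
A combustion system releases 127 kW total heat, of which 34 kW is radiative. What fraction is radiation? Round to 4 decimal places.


f_rad = Q_rad / Q_total
f_rad = 34 / 127 = 0.2677


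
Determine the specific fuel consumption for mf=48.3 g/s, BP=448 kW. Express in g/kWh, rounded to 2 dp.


SFC = (mf / BP) * 3600
Rate = 48.3 / 448 = 0.107813 g/(s*kW)
SFC = 0.107813 * 3600 = 388.13 g/kWh


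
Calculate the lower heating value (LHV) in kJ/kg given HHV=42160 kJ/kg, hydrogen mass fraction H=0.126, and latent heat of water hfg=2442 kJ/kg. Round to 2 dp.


LHV = HHV - hfg * 9 * H
Water correction = 2442 * 9 * 0.126 = 2769.228 kJ/kg
LHV = 42160 - 2769.228 = 39390.77 kJ/kg


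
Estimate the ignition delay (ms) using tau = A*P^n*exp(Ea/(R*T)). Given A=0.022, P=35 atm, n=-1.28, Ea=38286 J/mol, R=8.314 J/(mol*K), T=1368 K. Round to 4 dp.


tau = A * P^n * exp(Ea/(R*T))
P^n = 35^(-1.28) = 0.01055827
Ea/(R*T) = 38286/(8.314*1368) = 3.366231
exp(Ea/(R*T)) = 28.969128
tau = 0.022 * 0.01055827 * 28.969128 = 0.0067 ms


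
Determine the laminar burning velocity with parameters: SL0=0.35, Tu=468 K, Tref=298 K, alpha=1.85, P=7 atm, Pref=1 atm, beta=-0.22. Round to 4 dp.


SL = SL0 * (Tu/Tref)^alpha * (P/Pref)^beta
T ratio = 468/298 = 1.57046980
(T ratio)^alpha = 1.57046980^1.85 = 2.304914
(P/Pref)^beta = 7^(-0.22) = 0.651746
SL = 0.35 * 2.304914 * 0.651746 = 0.5258 m/s


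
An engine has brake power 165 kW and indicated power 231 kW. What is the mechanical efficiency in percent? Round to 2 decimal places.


eta_mech = (BP / IP) * 100
Ratio = 165 / 231 = 0.7143
eta_mech = 0.7143 * 100 = 71.43%


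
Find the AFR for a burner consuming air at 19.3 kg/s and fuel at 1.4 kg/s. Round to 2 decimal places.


AFR = m_air / m_fuel
AFR = 19.3 / 1.4 = 13.79


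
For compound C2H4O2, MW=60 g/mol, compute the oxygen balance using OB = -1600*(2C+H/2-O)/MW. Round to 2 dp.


OB = -1600 * (2C + H/2 - O) / MW
Inner = 2*2 + 4/2 - 2 = 4.00
OB = -1600 * 4.00 / 60 = -106.67%


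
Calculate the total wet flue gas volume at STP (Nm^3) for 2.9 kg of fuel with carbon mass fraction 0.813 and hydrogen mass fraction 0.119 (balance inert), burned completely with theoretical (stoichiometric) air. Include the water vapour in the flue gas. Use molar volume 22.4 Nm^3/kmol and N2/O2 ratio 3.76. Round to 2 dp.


Per kg fuel: CO2 = (C/12 kmol)*22.4 = (0.813/12)*22.4 = 1.51760 Nm^3
Per kg fuel: H2O = (H/2 kmol)*22.4 = (0.119/2)*22.4 = 1.33280 Nm^3
O2 needed per kg fuel = C/12 + H/4 = 0.813/12 + 0.119/4 = 0.09750000 kmol
Per kg fuel: N2 = O2*3.76*22.4 = 0.09750000*3.76*22.4 = 8.21184 Nm^3
Total per kg = 1.51760 + 1.33280 + 8.21184 = 11.06224 Nm^3
Total = 11.06224 * 2.9 = 32.08 Nm^3


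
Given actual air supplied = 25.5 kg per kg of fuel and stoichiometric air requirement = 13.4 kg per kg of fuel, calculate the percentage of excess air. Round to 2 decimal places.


Excess air = actual - stoichiometric = 25.5 - 13.4 = 12.10 kg/kg fuel
Excess air % = (excess / stoich) * 100 = (12.10 / 13.4) * 100 = 90.30%


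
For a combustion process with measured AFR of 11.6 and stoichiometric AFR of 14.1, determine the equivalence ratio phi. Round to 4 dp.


phi = AFR_stoich / AFR_actual
phi = 14.1 / 11.6 = 1.2155


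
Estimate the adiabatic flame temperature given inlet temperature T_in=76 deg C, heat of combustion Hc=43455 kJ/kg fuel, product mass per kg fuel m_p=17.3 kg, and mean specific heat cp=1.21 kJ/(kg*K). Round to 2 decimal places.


T_ad = T_in + Hc / (m_p * cp)
Denominator = 17.3 * 1.21 = 20.9330
Temperature rise = 43455 / 20.9330 = 2075.91 K
T_ad = 76 + 2075.91 = 2151.91 deg C


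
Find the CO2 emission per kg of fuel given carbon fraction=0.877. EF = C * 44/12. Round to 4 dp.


EF = C_frac * (M_CO2 / M_C)
EF = 0.877 * (44/12)
EF = 0.877 * 3.666667 = 3.2157 kg_CO2/kg_fuel


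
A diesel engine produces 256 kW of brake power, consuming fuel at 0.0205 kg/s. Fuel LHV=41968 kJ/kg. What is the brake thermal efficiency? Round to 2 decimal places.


eta_BTE = (BP / (mf * LHV)) * 100
Denominator = 0.0205 * 41968 = 860.3440 kW
eta_BTE = (256 / 860.3440) * 100 = 29.76%
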